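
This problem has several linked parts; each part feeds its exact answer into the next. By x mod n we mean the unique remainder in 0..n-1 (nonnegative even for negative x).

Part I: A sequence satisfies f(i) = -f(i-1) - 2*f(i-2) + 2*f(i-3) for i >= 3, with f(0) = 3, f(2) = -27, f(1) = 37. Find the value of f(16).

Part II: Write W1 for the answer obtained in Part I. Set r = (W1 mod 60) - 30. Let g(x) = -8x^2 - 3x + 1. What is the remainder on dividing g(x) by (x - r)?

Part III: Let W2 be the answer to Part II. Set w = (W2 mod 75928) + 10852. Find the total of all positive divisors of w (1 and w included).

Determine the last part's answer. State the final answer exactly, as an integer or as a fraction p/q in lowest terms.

162720

Part I: f(3) = -1*(-27) - 2*(37) + 2*(3) = -41; iterating: f(3)=-41, f(4)=169, f(5)=-141, f(6)=-279, f(7)=899, f(8)=-623, f(9)=-1733, f(10)=4777, f(11)=-2557, f(12)=-10463, f(13)=25131, f(14)=-9319, f(15)=-61869, f(16)=130769; answer 130769
Part II: W1 = 130769; r = -1; remainder = value at the root: -8*(-1)^2 - 3*(-1)^1 + 1 = (-8) + (3) + (1) = -4; answer -4
Part III: W2 = -4; w = 86776; 86776 = 2^3 * 10847; sigma = (1 + 2 + 4 + 8) * (1 + 10847) = 15 * 10848 = 162720; answer 162720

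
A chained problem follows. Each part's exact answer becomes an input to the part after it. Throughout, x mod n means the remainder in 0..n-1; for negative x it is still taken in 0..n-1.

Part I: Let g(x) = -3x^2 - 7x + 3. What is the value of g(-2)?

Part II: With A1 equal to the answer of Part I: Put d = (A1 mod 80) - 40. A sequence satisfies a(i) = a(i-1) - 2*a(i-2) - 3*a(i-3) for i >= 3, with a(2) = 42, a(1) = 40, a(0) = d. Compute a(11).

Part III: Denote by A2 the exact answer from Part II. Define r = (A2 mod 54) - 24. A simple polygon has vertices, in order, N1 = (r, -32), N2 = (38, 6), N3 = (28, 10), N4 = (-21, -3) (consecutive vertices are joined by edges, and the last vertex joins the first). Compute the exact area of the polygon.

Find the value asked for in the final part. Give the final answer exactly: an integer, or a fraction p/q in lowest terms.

Part I: -3*(-2)^2 - 7*(-2)^1 + 3 = (-12) + (14) + (3) = 5; answer 5
Part II: A1 = 5; d = -35; a(3) = 1*(42) - 2*(40) - 3*(-35) = 67; iterating: a(3)=67, a(4)=-137, a(5)=-397, a(6)=-324, a(7)=881, a(8)=2720, a(9)=1930, a(10)=-6153, a(11)=-18173; answer -18173
Part III: A2 = -18173; r = 1; cross terms: (1*6 - 38*-32)=1222, (38*10 - 28*6)=212, (28*-3 - -21*10)=126, (-21*-32 - 1*-3)=675; twice the area = |2235| = 2235; area = 2235/2; answer 2235/2

2235/2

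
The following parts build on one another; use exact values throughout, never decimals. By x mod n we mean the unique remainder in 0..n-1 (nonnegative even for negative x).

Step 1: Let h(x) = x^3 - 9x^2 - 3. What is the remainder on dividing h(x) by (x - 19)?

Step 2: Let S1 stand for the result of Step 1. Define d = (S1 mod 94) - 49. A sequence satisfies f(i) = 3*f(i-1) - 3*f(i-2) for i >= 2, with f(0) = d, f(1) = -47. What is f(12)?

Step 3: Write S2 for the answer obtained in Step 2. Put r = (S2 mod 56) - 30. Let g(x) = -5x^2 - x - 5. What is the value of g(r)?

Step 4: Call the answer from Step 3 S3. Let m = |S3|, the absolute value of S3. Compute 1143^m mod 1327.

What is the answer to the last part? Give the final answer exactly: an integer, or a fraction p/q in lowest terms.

921

Step 1: remainder = value at the root: 1*(19)^3 - 9*(19)^2 - 3 = (6859) + (-3249) + (-3) = 3607; answer 3607
Step 2: S1 = 3607; d = -14; f(2) = 3*(-47) - 3*(-14) = -99; iterating: f(2)=-99, f(3)=-156, f(4)=-171, f(5)=-45, f(6)=378, f(7)=1269, f(8)=2673, f(9)=4212, f(10)=4617, f(11)=1215, f(12)=-10206; answer -10206
Step 3: S2 = -10206; r = 12; -5*(12)^2 - 1*(12)^1 - 5 = (-720) + (-12) + (-5) = -737; answer -737
Step 4: S3 = -737; m = 737; squarings mod 1327: 1143^1=1143, 1143^2=681, 1143^4=638, 1143^8=982, 1143^16=922, 1143^32=804, 1143^64=167, 1143^128=22, 1143^256=484, 1143^512=704; 1143^737 = 1143^1 * 1143^32 * 1143^64 * 1143^128 * 1143^512 = 921 (mod 1327); answer 921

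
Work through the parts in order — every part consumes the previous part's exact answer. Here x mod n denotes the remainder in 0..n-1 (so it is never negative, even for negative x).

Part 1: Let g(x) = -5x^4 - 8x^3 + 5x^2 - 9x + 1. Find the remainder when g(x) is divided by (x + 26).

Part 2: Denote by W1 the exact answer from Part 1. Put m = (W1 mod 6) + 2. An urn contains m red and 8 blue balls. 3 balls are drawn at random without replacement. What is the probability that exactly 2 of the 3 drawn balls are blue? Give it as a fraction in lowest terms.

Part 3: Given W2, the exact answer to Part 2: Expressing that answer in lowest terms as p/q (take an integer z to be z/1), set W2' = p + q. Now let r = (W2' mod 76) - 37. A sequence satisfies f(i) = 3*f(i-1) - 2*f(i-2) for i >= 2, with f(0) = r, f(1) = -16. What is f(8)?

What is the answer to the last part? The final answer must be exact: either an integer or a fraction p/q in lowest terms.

Part 1: remainder = value at the root: -5*(-26)^4 - 8*(-26)^3 + 5*(-26)^2 - 9*(-26)^1 + 1 = (-2284880) + (140608) + (3380) + (234) + (1) = -2140657; answer -2140657
Part 2: W1 = -2140657; m = 7; total draws C(15,3) = 455; favorable C(8,2)*C(7,1) = 196; P = 28/65; answer 28/65
Part 3: W2 = 28/65; threaded value p + q = 93; r = -20; f(2) = 3*(-16) - 2*(-20) = -8; iterating: f(2)=-8, f(3)=8, f(4)=40, f(5)=104, f(6)=232, f(7)=488, f(8)=1000; answer 1000

1000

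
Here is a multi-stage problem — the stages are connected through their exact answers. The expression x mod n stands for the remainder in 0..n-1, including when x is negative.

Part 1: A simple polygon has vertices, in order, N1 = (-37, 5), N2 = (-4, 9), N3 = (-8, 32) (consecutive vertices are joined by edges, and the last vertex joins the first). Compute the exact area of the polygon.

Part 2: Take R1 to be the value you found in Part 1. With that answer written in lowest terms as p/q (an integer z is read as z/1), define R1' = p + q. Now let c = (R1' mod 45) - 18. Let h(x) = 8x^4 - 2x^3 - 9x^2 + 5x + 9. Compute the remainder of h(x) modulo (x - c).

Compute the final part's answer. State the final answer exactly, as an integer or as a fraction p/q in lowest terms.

Part 1: cross terms: (-37*9 - -4*5)=-313, (-4*32 - -8*9)=-56, (-8*5 - -37*32)=1144; twice the area = |775| = 775; area = 775/2; answer 775/2
Part 2: R1 = 775/2; threaded value p + q = 777; c = -6; remainder = value at the root: 8*(-6)^4 - 2*(-6)^3 - 9*(-6)^2 + 5*(-6)^1 + 9 = (10368) + (432) + (-324) + (-30) + (9) = 10455; answer 10455

10455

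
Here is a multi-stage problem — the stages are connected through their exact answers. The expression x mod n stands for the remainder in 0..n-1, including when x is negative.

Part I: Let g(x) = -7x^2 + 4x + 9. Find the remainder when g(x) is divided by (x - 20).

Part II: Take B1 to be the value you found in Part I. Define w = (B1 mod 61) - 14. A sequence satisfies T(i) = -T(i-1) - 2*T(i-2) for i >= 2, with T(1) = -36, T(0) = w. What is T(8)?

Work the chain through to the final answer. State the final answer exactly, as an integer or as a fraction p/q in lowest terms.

Part I: remainder = value at the root: -7*(20)^2 + 4*(20)^1 + 9 = (-2800) + (80) + (9) = -2711; answer -2711
Part II: B1 = -2711; w = 20; T(2) = -1*(-36) - 2*(20) = -4; iterating: T(2)=-4, T(3)=76, T(4)=-68, T(5)=-84, T(6)=220, T(7)=-52, T(8)=-388; answer -388

-388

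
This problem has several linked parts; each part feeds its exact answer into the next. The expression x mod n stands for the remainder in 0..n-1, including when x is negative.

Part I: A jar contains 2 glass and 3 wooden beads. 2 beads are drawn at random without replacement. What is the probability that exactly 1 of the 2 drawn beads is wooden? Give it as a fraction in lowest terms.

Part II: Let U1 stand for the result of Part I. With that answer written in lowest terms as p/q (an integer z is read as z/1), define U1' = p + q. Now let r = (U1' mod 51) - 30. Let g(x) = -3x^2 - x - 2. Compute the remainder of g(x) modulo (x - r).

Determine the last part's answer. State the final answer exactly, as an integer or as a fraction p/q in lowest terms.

Part I: total draws C(5,2) = 10; favorable C(3,1)*C(2,1) = 6; P = 3/5; answer 3/5
Part II: U1 = 3/5; threaded value p + q = 8; r = -22; remainder = value at the root: -3*(-22)^2 - 1*(-22)^1 - 2 = (-1452) + (22) + (-2) = -1432; answer -1432

-1432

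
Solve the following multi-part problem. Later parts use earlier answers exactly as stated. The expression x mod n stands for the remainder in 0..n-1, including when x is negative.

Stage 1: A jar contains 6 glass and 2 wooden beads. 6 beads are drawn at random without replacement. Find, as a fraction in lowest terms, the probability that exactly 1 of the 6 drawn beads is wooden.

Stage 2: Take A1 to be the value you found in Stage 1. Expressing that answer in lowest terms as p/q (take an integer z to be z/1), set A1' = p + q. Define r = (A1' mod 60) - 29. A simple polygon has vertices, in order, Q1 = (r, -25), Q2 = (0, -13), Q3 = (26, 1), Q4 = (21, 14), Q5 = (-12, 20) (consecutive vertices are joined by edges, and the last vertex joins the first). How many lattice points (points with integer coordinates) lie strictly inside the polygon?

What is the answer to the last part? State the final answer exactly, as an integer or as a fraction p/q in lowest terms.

1095

Stage 1: total draws C(8,6) = 28; favorable C(2,1)*C(6,5) = 12; P = 3/7; answer 3/7
Stage 2: A1 = 3/7; threaded value p + q = 10; r = -19; cross terms: (-19*-13 - 0*-25)=247, (0*1 - 26*-13)=338, (26*14 - 21*1)=343, (21*20 - -12*14)=588, (-12*-25 - -19*20)=680; twice the area = |2196| = 2196; area = 1098; boundary points = 1 + 2 + 1 + 3 + 1 = 8; strictly interior points = area - boundary/2 + 1 = 1095; answer 1095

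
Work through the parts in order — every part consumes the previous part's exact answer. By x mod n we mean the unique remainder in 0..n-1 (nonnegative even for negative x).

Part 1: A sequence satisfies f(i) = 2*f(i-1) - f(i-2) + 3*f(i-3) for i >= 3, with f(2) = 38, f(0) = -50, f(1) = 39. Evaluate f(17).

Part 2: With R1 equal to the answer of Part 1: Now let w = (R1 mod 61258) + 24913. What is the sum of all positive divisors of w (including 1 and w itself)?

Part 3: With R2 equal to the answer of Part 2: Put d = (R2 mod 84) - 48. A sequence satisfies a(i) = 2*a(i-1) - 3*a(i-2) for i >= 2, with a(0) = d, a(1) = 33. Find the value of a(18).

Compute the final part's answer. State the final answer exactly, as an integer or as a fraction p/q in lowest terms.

Part 1: f(3) = 2*(38) - 1*(39) + 3*(-50) = -113; iterating: f(3)=-113, f(4)=-147, f(5)=-67, f(6)=-326, f(7)=-1026, f(8)=-1927, f(9)=-3806, f(10)=-8763, f(11)=-19501, f(12)=-41657, f(13)=-90102, f(14)=-197050, f(15)=-428969, f(16)=-931194, f(17)=-2024569; answer -2024569
Part 2: R1 = -2024569; w = 83116; 83116 = 2^2 * 11 * 1889; sigma = (1 + 2 + 4) * (1 + 11) * (1 + 1889) = 7 * 12 * 1890 = 158760; answer 158760
Part 3: R2 = 158760; d = -48; a(2) = 2*(33) - 3*(-48) = 210; iterating: a(2)=210, a(3)=321, a(4)=12, a(5)=-939, a(6)=-1914, a(7)=-1011, a(8)=3720, a(9)=10473, a(10)=9786, a(11)=-11847, a(12)=-53052, a(13)=-70563, a(14)=18030, a(15)=247749, a(16)=441408, a(17)=139569, a(18)=-1045086; answer -1045086

-1045086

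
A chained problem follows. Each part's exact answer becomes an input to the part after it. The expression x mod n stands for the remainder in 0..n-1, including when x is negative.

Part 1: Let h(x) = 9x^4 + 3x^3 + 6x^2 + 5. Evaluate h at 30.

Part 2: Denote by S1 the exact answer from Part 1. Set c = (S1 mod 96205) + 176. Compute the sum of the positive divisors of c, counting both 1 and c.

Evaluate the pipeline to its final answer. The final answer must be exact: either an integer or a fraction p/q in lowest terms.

Part 1: 9*(30)^4 + 3*(30)^3 + 6*(30)^2 + 5 = (7290000) + (81000) + (5400) + (5) = 7376405; answer 7376405
Part 2: S1 = 7376405; c = 65001; 65001 = 3 * 47 * 461; sigma = (1 + 3) * (1 + 47) * (1 + 461) = 4 * 48 * 462 = 88704; answer 88704

88704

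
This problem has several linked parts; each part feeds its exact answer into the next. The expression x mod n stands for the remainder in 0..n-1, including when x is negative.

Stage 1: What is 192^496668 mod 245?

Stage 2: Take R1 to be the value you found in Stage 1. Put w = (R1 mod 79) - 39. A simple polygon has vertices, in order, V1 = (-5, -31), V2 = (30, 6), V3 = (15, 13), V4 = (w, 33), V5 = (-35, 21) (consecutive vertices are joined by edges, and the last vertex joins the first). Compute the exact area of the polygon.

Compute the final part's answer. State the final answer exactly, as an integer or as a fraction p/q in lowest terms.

Stage 1: squarings mod 245: 192^1=192, 192^2=114, 192^4=11, 192^8=121, 192^16=186, 192^32=51, 192^64=151, 192^128=16, 192^256=11, 192^512=121, 192^1024=186, 192^2048=51, 192^4096=151, 192^8192=16, 192^16384=11, 192^32768=121, 192^65536=186, 192^131072=51, 192^262144=151; 192^496668 = 192^4 * 192^8 * 192^16 * 192^1024 * 192^4096 * 192^32768 * 192^65536 * 192^131072 * 192^262144 = 36 (mod 245); answer 36
Stage 2: R1 = 36; w = -3; cross terms: (-5*6 - 30*-31)=900, (30*13 - 15*6)=300, (15*33 - -3*13)=534, (-3*21 - -35*33)=1092, (-35*-31 - -5*21)=1190; twice the area = |4016| = 4016; area = 2008; answer 2008

2008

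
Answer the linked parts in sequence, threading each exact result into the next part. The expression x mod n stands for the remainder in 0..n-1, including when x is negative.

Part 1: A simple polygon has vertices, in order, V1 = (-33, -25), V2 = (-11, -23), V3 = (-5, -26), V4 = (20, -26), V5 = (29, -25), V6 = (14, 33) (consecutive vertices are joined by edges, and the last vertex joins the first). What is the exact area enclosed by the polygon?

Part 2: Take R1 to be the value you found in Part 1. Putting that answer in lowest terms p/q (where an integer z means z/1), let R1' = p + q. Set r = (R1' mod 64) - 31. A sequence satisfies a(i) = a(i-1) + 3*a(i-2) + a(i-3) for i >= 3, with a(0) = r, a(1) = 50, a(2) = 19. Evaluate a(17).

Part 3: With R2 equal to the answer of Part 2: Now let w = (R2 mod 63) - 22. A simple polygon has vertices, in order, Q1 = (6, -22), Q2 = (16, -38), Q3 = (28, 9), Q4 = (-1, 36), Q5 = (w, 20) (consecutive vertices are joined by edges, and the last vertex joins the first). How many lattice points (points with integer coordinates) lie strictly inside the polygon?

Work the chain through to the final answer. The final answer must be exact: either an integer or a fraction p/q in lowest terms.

Part 1: cross terms: (-33*-23 - -11*-25)=484, (-11*-26 - -5*-23)=171, (-5*-26 - 20*-26)=650, (20*-25 - 29*-26)=254, (29*33 - 14*-25)=1307, (14*-25 - -33*33)=739; twice the area = |3605| = 3605; area = 3605/2; answer 3605/2
Part 2: R1 = 3605/2; threaded value p + q = 3607; r = -8; a(3) = 1*(19) + 3*(50) + 1*(-8) = 161; iterating: a(3)=161, a(4)=268, a(5)=770, a(6)=1735, a(7)=4313, a(8)=10288, a(9)=24962, a(10)=60139, a(11)=145313, a(12)=350692, a(13)=846770, a(14)=2044159, a(15)=4935161, a(16)=11914408, a(17)=28764050; answer 28764050
Part 3: R2 = 28764050; w = -8; cross terms: (6*-38 - 16*-22)=124, (16*9 - 28*-38)=1208, (28*36 - -1*9)=1017, (-1*20 - -8*36)=268, (-8*-22 - 6*20)=56; twice the area = |2673| = 2673; area = 2673/2; boundary points = 2 + 1 + 1 + 1 + 14 = 19; strictly interior points = area - boundary/2 + 1 = 1328; answer 1328

1328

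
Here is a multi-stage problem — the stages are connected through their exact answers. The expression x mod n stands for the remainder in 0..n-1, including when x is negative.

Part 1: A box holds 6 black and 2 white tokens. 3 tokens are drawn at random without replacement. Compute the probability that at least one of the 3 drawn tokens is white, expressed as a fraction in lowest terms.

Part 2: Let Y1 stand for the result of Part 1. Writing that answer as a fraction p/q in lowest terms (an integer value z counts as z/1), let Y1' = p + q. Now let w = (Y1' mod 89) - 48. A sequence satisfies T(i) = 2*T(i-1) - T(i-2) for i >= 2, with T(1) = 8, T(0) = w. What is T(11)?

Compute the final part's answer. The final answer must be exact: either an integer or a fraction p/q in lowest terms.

338

Part 1: total draws C(8,3) = 56; complement C(6,3) = 20; favorable 56 - 20 = 36; P = 9/14; answer 9/14
Part 2: Y1 = 9/14; threaded value p + q = 23; w = -25; T(2) = 2*(8) - 1*(-25) = 41; iterating: T(2)=41, T(3)=74, T(4)=107, T(5)=140, T(6)=173, T(7)=206, T(8)=239, T(9)=272, T(10)=305, T(11)=338; answer 338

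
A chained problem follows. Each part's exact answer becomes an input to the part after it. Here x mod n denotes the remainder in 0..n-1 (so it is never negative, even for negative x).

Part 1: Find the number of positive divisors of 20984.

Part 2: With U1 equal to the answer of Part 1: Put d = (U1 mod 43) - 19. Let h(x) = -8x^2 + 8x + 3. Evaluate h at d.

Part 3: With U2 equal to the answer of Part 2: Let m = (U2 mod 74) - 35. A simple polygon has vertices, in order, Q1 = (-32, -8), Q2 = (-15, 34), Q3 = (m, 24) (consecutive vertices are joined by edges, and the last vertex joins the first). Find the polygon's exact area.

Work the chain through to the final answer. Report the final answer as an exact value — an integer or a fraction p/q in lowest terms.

Part 1: 20984 = 2^3 * 43 * 61; number of divisors = (3+1) * (1+1) * (1+1) = 16; answer 16
Part 2: U1 = 16; d = -3; -8*(-3)^2 + 8*(-3)^1 + 3 = (-72) + (-24) + (3) = -93; answer -93
Part 3: U2 = -93; m = 20; cross terms: (-32*34 - -15*-8)=-1208, (-15*24 - 20*34)=-1040, (20*-8 - -32*24)=608; twice the area = |-1640| = 1640; area = 820; answer 820

820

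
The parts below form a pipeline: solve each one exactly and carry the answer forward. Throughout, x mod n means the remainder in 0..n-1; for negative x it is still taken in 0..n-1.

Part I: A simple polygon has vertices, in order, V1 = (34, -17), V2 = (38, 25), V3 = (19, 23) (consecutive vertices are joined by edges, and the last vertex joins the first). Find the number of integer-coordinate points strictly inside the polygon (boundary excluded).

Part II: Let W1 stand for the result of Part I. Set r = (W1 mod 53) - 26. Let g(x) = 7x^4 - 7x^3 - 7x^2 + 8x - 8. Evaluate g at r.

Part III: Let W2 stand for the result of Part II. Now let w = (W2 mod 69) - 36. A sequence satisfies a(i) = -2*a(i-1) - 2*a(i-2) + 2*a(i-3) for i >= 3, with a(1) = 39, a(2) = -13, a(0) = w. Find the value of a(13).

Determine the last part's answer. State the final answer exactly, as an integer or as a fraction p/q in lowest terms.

Part I: cross terms: (34*25 - 38*-17)=1496, (38*23 - 19*25)=399, (19*-17 - 34*23)=-1105; twice the area = |790| = 790; area = 395; boundary points = 2 + 1 + 5 = 8; strictly interior points = area - boundary/2 + 1 = 392; answer 392
Part II: W1 = 392; r = -5; 7*(-5)^4 - 7*(-5)^3 - 7*(-5)^2 + 8*(-5)^1 - 8 = (4375) + (875) + (-175) + (-40) + (-8) = 5027; answer 5027
Part III: W2 = 5027; w = 23; a(3) = -2*(-13) - 2*(39) + 2*(23) = -6; iterating: a(3)=-6, a(4)=116, a(5)=-246, a(6)=248, a(7)=228, a(8)=-1444, a(9)=2928, a(10)=-2512, a(11)=-3720, a(12)=18320, a(13)=-34224; answer -34224

-34224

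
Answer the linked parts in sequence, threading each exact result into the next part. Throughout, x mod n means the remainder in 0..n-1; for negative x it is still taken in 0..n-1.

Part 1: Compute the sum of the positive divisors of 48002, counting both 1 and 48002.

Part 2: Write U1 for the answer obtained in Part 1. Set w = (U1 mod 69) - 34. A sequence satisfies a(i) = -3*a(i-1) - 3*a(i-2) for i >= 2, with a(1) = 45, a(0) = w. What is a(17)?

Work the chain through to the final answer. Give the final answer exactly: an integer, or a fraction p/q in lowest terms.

Part 1: 48002 = 2 * 24001; sigma = (1 + 2) * (1 + 24001) = 3 * 24002 = 72006; answer 72006
Part 2: U1 = 72006; w = 5; a(2) = -3*(45) - 3*(5) = -150; iterating: a(2)=-150, a(3)=315, a(4)=-495, a(5)=540, a(6)=-135, a(7)=-1215, a(8)=4050, a(9)=-8505, a(10)=13365, a(11)=-14580, a(12)=3645, a(13)=32805, a(14)=-109350, a(15)=229635, a(16)=-360855, a(17)=393660; answer 393660

393660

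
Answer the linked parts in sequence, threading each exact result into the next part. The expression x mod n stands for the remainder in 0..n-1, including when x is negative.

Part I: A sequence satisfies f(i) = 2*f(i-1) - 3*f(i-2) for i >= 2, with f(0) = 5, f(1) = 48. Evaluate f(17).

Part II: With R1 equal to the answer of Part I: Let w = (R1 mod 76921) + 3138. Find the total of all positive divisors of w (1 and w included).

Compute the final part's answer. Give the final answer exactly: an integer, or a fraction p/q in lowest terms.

Part I: f(2) = 2*(48) - 3*(5) = 81; iterating: f(2)=81, f(3)=18, f(4)=-207, f(5)=-468, f(6)=-315, f(7)=774, f(8)=2493, f(9)=2664, f(10)=-2151, f(11)=-12294, f(12)=-18135, f(13)=612, f(14)=55629, f(15)=109422, f(16)=51957, f(17)=-224352; answer -224352
Part II: R1 = -224352; w = 9549; 9549 = 3^2 * 1061; sigma = (1 + 3 + 9) * (1 + 1061) = 13 * 1062 = 13806; answer 13806

13806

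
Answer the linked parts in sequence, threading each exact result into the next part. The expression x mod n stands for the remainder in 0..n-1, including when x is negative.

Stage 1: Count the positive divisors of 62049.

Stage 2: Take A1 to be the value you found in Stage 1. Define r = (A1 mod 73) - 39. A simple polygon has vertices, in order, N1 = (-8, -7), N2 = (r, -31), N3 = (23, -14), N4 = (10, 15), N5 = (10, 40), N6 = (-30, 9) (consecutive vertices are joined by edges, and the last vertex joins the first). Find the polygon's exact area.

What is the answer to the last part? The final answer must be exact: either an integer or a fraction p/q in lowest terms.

Stage 1: 62049 = 3 * 13 * 37 * 43; number of divisors = (1+1) * (1+1) * (1+1) * (1+1) = 16; answer 16
Stage 2: A1 = 16; r = -23; cross terms: (-8*-31 - -23*-7)=87, (-23*-14 - 23*-31)=1035, (23*15 - 10*-14)=485, (10*40 - 10*15)=250, (10*9 - -30*40)=1290, (-30*-7 - -8*9)=282; twice the area = |3429| = 3429; area = 3429/2; answer 3429/2

3429/2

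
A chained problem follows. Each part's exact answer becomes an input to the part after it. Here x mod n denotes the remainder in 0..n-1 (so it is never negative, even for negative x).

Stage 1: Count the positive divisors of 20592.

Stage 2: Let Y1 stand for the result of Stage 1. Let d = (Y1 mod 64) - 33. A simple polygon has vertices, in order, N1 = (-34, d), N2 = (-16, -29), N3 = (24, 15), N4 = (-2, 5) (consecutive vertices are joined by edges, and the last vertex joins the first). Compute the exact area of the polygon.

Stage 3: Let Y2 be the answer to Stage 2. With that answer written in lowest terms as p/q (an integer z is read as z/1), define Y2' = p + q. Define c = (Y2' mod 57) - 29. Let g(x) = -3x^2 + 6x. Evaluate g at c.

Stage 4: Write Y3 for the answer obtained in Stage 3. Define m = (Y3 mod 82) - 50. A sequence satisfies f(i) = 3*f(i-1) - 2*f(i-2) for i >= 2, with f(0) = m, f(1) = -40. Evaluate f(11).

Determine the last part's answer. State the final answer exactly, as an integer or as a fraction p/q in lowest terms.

-114616

Stage 1: 20592 = 2^4 * 3^2 * 11 * 13; number of divisors = (4+1) * (2+1) * (1+1) * (1+1) = 60; answer 60
Stage 2: Y1 = 60; d = 27; cross terms: (-34*-29 - -16*27)=1418, (-16*15 - 24*-29)=456, (24*5 - -2*15)=150, (-2*27 - -34*5)=116; twice the area = |2140| = 2140; area = 1070; answer 1070
Stage 3: Y2 = 1070; threaded value p + q = 1071; c = 16; -3*(16)^2 + 6*(16)^1 = (-768) + (96) = -672; answer -672
Stage 4: Y3 = -672; m = 16; f(2) = 3*(-40) - 2*(16) = -152; iterating: f(2)=-152, f(3)=-376, f(4)=-824, f(5)=-1720, f(6)=-3512, f(7)=-7096, f(8)=-14264, f(9)=-28600, f(10)=-57272, f(11)=-114616; answer -114616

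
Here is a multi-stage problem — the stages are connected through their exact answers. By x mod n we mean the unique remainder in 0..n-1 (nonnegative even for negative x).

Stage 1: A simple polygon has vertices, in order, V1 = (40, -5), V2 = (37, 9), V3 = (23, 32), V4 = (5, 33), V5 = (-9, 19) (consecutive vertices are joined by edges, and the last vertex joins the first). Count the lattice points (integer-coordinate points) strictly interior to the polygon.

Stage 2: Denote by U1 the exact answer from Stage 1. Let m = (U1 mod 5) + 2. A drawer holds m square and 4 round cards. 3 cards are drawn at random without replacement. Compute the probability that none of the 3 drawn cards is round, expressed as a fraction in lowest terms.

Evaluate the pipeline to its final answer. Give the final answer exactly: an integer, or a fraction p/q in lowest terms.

1/35

Stage 1: cross terms: (40*9 - 37*-5)=545, (37*32 - 23*9)=977, (23*33 - 5*32)=599, (5*19 - -9*33)=392, (-9*-5 - 40*19)=-715; twice the area = |1798| = 1798; area = 899; boundary points = 1 + 1 + 1 + 14 + 1 = 18; strictly interior points = area - boundary/2 + 1 = 891; answer 891
Stage 2: U1 = 891; m = 3; total draws C(7,3) = 35; favorable C(3,3) = 1; P = 1/35; answer 1/35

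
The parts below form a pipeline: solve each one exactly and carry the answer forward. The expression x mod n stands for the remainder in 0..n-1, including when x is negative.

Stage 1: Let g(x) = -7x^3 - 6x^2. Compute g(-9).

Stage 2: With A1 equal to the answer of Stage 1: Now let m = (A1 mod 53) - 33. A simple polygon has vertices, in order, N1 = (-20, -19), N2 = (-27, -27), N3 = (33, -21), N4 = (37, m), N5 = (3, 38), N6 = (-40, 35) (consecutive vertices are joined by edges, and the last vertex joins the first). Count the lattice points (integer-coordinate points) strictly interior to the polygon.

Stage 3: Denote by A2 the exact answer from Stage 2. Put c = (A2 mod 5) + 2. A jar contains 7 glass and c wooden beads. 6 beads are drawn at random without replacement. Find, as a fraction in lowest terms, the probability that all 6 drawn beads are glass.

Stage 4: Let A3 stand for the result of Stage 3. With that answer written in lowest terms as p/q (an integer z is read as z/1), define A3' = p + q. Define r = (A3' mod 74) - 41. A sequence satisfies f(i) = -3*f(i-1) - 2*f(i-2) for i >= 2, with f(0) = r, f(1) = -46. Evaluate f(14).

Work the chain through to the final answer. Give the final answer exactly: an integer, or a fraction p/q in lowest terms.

Stage 1: -7*(-9)^3 - 6*(-9)^2 = (5103) + (-486) = 4617; answer 4617
Stage 2: A1 = 4617; m = -27; cross terms: (-20*-27 - -27*-19)=27, (-27*-21 - 33*-27)=1458, (33*-27 - 37*-21)=-114, (37*38 - 3*-27)=1487, (3*35 - -40*38)=1625, (-40*-19 - -20*35)=1460; twice the area = |5943| = 5943; area = 5943/2; boundary points = 1 + 6 + 2 + 1 + 1 + 2 = 13; strictly interior points = area - boundary/2 + 1 = 2966; answer 2966
Stage 3: A2 = 2966; c = 3; total draws C(10,6) = 210; favorable C(7,6) = 7; P = 1/30; answer 1/30
Stage 4: A3 = 1/30; threaded value p + q = 31; r = -10; f(2) = -3*(-46) - 2*(-10) = 158; iterating: f(2)=158, f(3)=-382, f(4)=830, f(5)=-1726, f(6)=3518, f(7)=-7102, f(8)=14270, f(9)=-28606, f(10)=57278, f(11)=-114622, f(12)=229310, f(13)=-458686, f(14)=917438; answer 917438

917438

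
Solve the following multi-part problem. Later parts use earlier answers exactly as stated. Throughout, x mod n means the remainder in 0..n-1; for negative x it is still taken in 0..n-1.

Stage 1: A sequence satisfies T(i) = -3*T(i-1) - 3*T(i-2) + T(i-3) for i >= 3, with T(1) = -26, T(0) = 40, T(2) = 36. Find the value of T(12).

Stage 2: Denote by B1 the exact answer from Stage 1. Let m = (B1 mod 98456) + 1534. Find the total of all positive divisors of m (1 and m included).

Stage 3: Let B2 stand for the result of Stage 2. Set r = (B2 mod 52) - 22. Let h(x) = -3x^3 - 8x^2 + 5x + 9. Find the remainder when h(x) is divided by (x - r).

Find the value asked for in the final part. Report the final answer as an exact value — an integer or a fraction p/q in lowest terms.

-19989

Stage 1: T(3) = -3*(36) - 3*(-26) + 1*(40) = 10; iterating: T(3)=10, T(4)=-164, T(5)=498, T(6)=-992, T(7)=1318, T(8)=-480, T(9)=-3506, T(10)=13276, T(11)=-29790, T(12)=46036; answer 46036
Stage 2: B1 = 46036; m = 47570; 47570 = 2 * 5 * 67 * 71; sigma = (1 + 2) * (1 + 5) * (1 + 67) * (1 + 71) = 3 * 6 * 68 * 72 = 88128; answer 88128
Stage 3: B2 = 88128; r = 18; remainder = value at the root: -3*(18)^3 - 8*(18)^2 + 5*(18)^1 + 9 = (-17496) + (-2592) + (90) + (9) = -19989; answer -19989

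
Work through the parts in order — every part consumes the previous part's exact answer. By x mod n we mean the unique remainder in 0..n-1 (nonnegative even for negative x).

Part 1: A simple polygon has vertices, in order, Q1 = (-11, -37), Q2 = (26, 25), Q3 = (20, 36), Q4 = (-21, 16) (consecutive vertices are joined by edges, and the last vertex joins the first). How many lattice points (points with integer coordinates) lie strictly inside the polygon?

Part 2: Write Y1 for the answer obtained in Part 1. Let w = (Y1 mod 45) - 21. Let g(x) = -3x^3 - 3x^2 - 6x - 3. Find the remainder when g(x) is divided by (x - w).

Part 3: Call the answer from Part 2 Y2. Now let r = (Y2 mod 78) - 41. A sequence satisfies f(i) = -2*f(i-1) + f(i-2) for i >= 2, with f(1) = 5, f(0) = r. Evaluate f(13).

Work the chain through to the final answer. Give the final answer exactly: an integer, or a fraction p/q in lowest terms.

-137615

Part 1: cross terms: (-11*25 - 26*-37)=687, (26*36 - 20*25)=436, (20*16 - -21*36)=1076, (-21*-37 - -11*16)=953; twice the area = |3152| = 3152; area = 1576; boundary points = 1 + 1 + 1 + 1 = 4; strictly interior points = area - boundary/2 + 1 = 1575; answer 1575
Part 2: Y1 = 1575; w = -21; remainder = value at the root: -3*(-21)^3 - 3*(-21)^2 - 6*(-21)^1 - 3 = (27783) + (-1323) + (126) + (-3) = 26583; answer 26583
Part 3: Y2 = 26583; r = 22; f(2) = -2*(5) + 1*(22) = 12; iterating: f(2)=12, f(3)=-19, f(4)=50, f(5)=-119, f(6)=288, f(7)=-695, f(8)=1678, f(9)=-4051, f(10)=9780, f(11)=-23611, f(12)=57002, f(13)=-137615; answer -137615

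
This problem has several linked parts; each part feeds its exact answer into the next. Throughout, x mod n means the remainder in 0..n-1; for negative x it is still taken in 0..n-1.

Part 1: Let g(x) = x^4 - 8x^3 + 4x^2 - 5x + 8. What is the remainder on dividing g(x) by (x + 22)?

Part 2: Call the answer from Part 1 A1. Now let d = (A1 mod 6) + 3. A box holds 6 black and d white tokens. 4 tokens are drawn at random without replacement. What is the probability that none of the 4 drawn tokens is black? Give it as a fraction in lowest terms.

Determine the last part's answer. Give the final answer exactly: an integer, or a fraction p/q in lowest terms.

1/66

Part 1: remainder = value at the root: 1*(-22)^4 - 8*(-22)^3 + 4*(-22)^2 - 5*(-22)^1 + 8 = (234256) + (85184) + (1936) + (110) + (8) = 321494; answer 321494
Part 2: A1 = 321494; d = 5; total draws C(11,4) = 330; favorable C(5,4) = 5; P = 1/66; answer 1/66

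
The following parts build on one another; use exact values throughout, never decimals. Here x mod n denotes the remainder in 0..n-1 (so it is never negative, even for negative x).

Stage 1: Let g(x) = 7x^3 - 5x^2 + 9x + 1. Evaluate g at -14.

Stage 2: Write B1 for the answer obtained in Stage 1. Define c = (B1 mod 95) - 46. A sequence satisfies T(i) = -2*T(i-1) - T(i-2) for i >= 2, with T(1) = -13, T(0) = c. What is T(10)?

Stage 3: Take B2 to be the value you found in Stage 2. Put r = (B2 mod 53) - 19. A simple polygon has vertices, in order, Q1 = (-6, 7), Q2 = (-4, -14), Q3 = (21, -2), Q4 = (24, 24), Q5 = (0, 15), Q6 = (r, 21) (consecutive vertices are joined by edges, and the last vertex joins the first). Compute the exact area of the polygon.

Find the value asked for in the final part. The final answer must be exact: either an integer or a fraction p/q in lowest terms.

722

Stage 1: 7*(-14)^3 - 5*(-14)^2 + 9*(-14)^1 + 1 = (-19208) + (-980) + (-126) + (1) = -20313; answer -20313
Stage 2: B1 = -20313; c = -29; T(2) = -2*(-13) - 1*(-29) = 55; iterating: T(2)=55, T(3)=-97, T(4)=139, T(5)=-181, T(6)=223, T(7)=-265, T(8)=307, T(9)=-349, T(10)=391; answer 391
Stage 3: B2 = 391; r = 1; cross terms: (-6*-14 - -4*7)=112, (-4*-2 - 21*-14)=302, (21*24 - 24*-2)=552, (24*15 - 0*24)=360, (0*21 - 1*15)=-15, (1*7 - -6*21)=133; twice the area = |1444| = 1444; area = 722; answer 722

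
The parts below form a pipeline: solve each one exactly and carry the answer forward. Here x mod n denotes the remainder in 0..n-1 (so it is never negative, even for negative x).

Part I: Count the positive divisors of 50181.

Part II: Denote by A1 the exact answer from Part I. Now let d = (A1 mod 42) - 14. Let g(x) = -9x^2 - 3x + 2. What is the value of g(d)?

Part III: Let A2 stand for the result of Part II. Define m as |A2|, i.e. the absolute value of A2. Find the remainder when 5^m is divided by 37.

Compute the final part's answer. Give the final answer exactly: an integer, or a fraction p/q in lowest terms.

Part I: 50181 = 3 * 43 * 389; number of divisors = (1+1) * (1+1) * (1+1) = 8; answer 8
Part II: A1 = 8; d = -6; -9*(-6)^2 - 3*(-6)^1 + 2 = (-324) + (18) + (2) = -304; answer -304
Part III: A2 = -304; m = 304; squarings mod 37: 5^1=5, 5^2=25, 5^4=33, 5^8=16, 5^16=34, 5^32=9, 5^64=7, 5^128=12, 5^256=33; 5^304 = 5^16 * 5^32 * 5^256 = 34 (mod 37); answer 34

34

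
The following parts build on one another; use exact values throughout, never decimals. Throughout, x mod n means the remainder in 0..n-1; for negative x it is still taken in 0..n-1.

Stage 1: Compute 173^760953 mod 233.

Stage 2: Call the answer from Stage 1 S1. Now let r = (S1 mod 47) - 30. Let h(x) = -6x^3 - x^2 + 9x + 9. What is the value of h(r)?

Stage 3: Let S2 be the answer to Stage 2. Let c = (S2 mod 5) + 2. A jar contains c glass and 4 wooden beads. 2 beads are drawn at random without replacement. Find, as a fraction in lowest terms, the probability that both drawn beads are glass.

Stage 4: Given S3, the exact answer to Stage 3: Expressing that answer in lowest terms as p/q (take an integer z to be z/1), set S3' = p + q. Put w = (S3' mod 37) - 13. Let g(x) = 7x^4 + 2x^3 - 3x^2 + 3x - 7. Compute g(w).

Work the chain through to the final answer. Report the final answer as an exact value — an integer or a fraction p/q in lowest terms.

Stage 1: squarings mod 233: 173^1=173, 173^2=105, 173^4=74, 173^8=117, 173^16=175, 173^32=102, 173^64=152, 173^128=37, 173^256=204, 173^512=142, 173^1024=126, 173^2048=32, 173^4096=92, 173^8192=76, 173^16384=184, 173^32768=71, 173^65536=148, 173^131072=2, 173^262144=4, 173^524288=16; 173^760953 = 173^1 * 173^8 * 173^16 * 173^32 * 173^64 * 173^1024 * 173^2048 * 173^4096 * 173^32768 * 173^65536 * 173^131072 * 173^524288 = 113 (mod 233); answer 113
Stage 2: S1 = 113; r = -11; -6*(-11)^3 - 1*(-11)^2 + 9*(-11)^1 + 9 = (7986) + (-121) + (-99) + (9) = 7775; answer 7775
Stage 3: S2 = 7775; c = 2; total draws C(6,2) = 15; favorable C(2,2) = 1; P = 1/15; answer 1/15
Stage 4: S3 = 1/15; threaded value p + q = 16; w = 3; 7*(3)^4 + 2*(3)^3 - 3*(3)^2 + 3*(3)^1 - 7 = (567) + (54) + (-27) + (9) + (-7) = 596; answer 596

596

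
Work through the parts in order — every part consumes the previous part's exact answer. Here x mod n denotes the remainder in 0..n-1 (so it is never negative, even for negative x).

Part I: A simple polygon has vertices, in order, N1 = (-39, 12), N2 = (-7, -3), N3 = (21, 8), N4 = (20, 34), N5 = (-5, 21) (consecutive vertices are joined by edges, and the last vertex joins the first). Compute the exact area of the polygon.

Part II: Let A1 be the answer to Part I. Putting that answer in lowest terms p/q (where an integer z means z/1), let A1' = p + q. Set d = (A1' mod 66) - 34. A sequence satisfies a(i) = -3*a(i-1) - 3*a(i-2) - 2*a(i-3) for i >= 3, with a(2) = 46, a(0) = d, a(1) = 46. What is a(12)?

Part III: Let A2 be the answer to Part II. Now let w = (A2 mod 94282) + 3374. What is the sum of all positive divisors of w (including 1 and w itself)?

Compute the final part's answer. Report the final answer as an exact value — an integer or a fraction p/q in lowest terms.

Part I: cross terms: (-39*-3 - -7*12)=201, (-7*8 - 21*-3)=7, (21*34 - 20*8)=554, (20*21 - -5*34)=590, (-5*12 - -39*21)=759; twice the area = |2111| = 2111; area = 2111/2; answer 2111/2
Part II: A1 = 2111/2; threaded value p + q = 2113; d = -33; a(3) = -3*(46) - 3*(46) - 2*(-33) = -210; iterating: a(3)=-210, a(4)=400, a(5)=-662, a(6)=1206, a(7)=-2432, a(8)=5002, a(9)=-10122, a(10)=20224, a(11)=-40310, a(12)=80502; answer 80502
Part III: A2 = 80502; w = 83876; 83876 = 2^2 * 13 * 1613; sigma = (1 + 2 + 4) * (1 + 13) * (1 + 1613) = 7 * 14 * 1614 = 158172; answer 158172

158172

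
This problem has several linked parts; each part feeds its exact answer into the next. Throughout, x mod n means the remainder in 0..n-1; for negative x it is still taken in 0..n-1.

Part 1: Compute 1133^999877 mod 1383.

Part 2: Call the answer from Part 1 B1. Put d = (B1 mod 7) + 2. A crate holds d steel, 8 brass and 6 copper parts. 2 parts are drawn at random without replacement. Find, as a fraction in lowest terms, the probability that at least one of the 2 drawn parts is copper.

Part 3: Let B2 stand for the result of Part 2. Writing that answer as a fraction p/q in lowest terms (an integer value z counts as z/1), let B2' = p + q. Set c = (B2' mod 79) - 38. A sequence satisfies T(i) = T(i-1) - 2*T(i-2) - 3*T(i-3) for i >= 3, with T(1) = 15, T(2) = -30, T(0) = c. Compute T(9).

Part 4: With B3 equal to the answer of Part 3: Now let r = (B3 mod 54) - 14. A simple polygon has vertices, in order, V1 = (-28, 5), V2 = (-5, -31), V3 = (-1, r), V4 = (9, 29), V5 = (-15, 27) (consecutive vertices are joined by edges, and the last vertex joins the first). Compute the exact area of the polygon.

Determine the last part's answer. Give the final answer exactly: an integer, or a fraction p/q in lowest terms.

Part 1: squarings mod 1383: 1133^1=1133, 1133^2=265, 1133^4=1075, 1133^8=820, 1133^16=262, 1133^32=877, 1133^64=181, 1133^128=952, 1133^256=439, 1133^512=484, 1133^1024=529, 1133^2048=475, 1133^4096=196, 1133^8192=1075, 1133^16384=820, 1133^32768=262, 1133^65536=877, 1133^131072=181, 1133^262144=952, 1133^524288=439; 1133^999877 = 1133^1 * 1133^4 * 1133^64 * 1133^128 * 1133^256 * 1133^16384 * 1133^65536 * 1133^131072 * 1133^262144 * 1133^524288 = 179 (mod 1383); answer 179
Part 2: B1 = 179; d = 6; total draws C(20,2) = 190; complement C(14,2) = 91; favorable 190 - 91 = 99; P = 99/190; answer 99/190
Part 3: B2 = 99/190; threaded value p + q = 289; c = 14; T(3) = 1*(-30) - 2*(15) - 3*(14) = -102; iterating: T(3)=-102, T(4)=-87, T(5)=207, T(6)=687, T(7)=534, T(8)=-1461, T(9)=-4590; answer -4590
Part 4: B3 = -4590; r = -14; cross terms: (-28*-31 - -5*5)=893, (-5*-14 - -1*-31)=39, (-1*29 - 9*-14)=97, (9*27 - -15*29)=678, (-15*5 - -28*27)=681; twice the area = |2388| = 2388; area = 1194; answer 1194

1194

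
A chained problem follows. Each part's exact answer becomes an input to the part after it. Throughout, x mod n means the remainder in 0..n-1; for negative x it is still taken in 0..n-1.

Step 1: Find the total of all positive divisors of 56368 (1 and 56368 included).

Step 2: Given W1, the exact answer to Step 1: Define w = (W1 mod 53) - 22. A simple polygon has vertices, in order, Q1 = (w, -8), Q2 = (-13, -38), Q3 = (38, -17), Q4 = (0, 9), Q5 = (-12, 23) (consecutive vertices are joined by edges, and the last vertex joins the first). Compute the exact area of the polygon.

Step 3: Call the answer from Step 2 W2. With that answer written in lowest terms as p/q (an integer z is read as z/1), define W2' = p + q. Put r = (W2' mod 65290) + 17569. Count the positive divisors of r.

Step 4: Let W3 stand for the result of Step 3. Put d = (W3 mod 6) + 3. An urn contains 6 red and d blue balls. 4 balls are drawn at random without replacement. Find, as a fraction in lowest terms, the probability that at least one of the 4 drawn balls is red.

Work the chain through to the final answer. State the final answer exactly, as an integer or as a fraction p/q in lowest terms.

65/66

Step 1: 56368 = 2^4 * 13 * 271; sigma = (1 + 2 + 4 + 8 + 16) * (1 + 13) * (1 + 271) = 31 * 14 * 272 = 118048; answer 118048
Step 2: W1 = 118048; w = -5; cross terms: (-5*-38 - -13*-8)=86, (-13*-17 - 38*-38)=1665, (38*9 - 0*-17)=342, (0*23 - -12*9)=108, (-12*-8 - -5*23)=211; twice the area = |2412| = 2412; area = 1206; answer 1206
Step 3: W2 = 1206; threaded value p + q = 1207; r = 18776; 18776 = 2^3 * 2347; number of divisors = (3+1) * (1+1) = 8; answer 8
Step 4: W3 = 8; d = 5; total draws C(11,4) = 330; complement C(5,4) = 5; favorable 330 - 5 = 325; P = 65/66; answer 65/66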